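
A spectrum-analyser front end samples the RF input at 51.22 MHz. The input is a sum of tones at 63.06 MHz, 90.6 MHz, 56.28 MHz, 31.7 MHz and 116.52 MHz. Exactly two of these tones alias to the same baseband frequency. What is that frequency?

11.84 MHz

fs/2 = 25.61 MHz.
63.06 MHz mod fs = 11.84 MHz.
11.84 MHz ≤ fs/2 = 25.61 MHz, appears at 11.84 MHz.
90.6 MHz mod fs = 39.38 MHz.
39.38 MHz > fs/2 = 25.61 MHz, folds to fs − 39.38 MHz = 11.84 MHz.
56.28 MHz mod fs = 5.06 MHz.
5.06 MHz ≤ fs/2 = 25.61 MHz, appears at 5.06 MHz.
31.7 MHz > fs/2 = 25.61 MHz, folds to fs − 31.7 MHz = 19.52 MHz.
116.52 MHz mod fs = 14.08 MHz.
14.08 MHz ≤ fs/2 = 25.61 MHz, appears at 14.08 MHz.
63.06 MHz and 90.6 MHz both map to 11.84 MHz.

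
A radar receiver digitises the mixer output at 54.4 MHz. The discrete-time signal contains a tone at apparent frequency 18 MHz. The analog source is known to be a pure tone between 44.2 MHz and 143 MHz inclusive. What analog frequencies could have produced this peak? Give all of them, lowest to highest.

Frequencies that alias to 18 MHz are k·fs ± 18 MHz for integer k ≥ 0.
k=0: 18 MHz.
k=1: 36.4 MHz, 72.4 MHz.
k=2: 90.8 MHz, 126.8 MHz.
k=3: 145.2 MHz, 181.2 MHz.
Within [44.2 MHz, 143 MHz]: 72.4 MHz, 90.8 MHz, 126.8 MHz.

72.4 MHz, 90.8 MHz, 126.8 MHz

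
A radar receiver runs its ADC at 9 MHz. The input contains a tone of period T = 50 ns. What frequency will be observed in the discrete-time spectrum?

T = 50 ns → f = 1/T = 20 MHz.
20 MHz mod fs = 2 MHz.
2 MHz ≤ fs/2 = 4.5 MHz, appears at 2 MHz.

2 MHz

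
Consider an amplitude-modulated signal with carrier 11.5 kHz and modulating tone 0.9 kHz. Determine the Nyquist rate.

AM sidebands sit at fc ± fm = 10.6 kHz and 12.4 kHz.
Highest-frequency component: 12.4 kHz.
Nyquist rate = 2 × 12.4 kHz = 24.8 kHz.

24.8 kHz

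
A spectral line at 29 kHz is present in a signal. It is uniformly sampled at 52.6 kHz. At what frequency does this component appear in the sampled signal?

29 kHz > fs/2 = 26.3 kHz, folds to fs − 29 kHz = 23.6 kHz.

23.6 kHz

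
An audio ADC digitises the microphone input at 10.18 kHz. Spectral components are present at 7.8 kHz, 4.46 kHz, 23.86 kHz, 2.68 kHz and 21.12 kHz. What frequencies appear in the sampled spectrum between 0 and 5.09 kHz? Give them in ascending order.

0.76 kHz, 2.38 kHz, 2.68 kHz, 3.5 kHz, 4.46 kHz

fs/2 = 5.09 kHz.
7.8 kHz > fs/2 = 5.09 kHz, folds to fs − 7.8 kHz = 2.38 kHz.
4.46 kHz ≤ fs/2 = 5.09 kHz, passes unchanged.
23.86 kHz mod fs = 3.5 kHz.
3.5 kHz ≤ fs/2 = 5.09 kHz, appears at 3.5 kHz.
2.68 kHz ≤ fs/2 = 5.09 kHz, passes unchanged.
21.12 kHz mod fs = 0.76 kHz.
0.76 kHz ≤ fs/2 = 5.09 kHz, appears at 0.76 kHz.
Distinct values: {0.76 kHz, 2.38 kHz, 2.68 kHz, 3.5 kHz, 4.46 kHz}.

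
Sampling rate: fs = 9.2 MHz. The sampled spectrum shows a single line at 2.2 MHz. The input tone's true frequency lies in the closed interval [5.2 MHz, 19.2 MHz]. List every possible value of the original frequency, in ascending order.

Frequencies that alias to 2.2 MHz are k·fs ± 2.2 MHz for integer k ≥ 0.
k=0: 2.2 MHz.
k=1: 7 MHz, 11.4 MHz.
k=2: 16.2 MHz, 20.6 MHz.
k=3: 25.4 MHz, 29.8 MHz.
Within [5.2 MHz, 19.2 MHz]: 7 MHz, 11.4 MHz, 16.2 MHz.

7 MHz, 11.4 MHz, 16.2 MHz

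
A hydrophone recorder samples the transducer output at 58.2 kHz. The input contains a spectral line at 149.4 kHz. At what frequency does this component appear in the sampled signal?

149.4 kHz mod fs = 33 kHz.
33 kHz > fs/2 = 29.1 kHz, folds to fs − 33 kHz = 25.2 kHz.

25.2 kHz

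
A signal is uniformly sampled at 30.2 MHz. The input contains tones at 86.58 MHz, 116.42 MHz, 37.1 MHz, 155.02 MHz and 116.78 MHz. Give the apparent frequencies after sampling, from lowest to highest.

fs/2 = 15.1 MHz.
86.58 MHz mod fs = 26.18 MHz.
26.18 MHz > fs/2 = 15.1 MHz, folds to fs − 26.18 MHz = 4.02 MHz.
116.42 MHz mod fs = 25.82 MHz.
25.82 MHz > fs/2 = 15.1 MHz, folds to fs − 25.82 MHz = 4.38 MHz.
37.1 MHz mod fs = 6.9 MHz.
6.9 MHz ≤ fs/2 = 15.1 MHz, appears at 6.9 MHz.
155.02 MHz mod fs = 4.02 MHz.
4.02 MHz ≤ fs/2 = 15.1 MHz, appears at 4.02 MHz.
116.78 MHz mod fs = 26.18 MHz.
26.18 MHz > fs/2 = 15.1 MHz, folds to fs − 26.18 MHz = 4.02 MHz.
Distinct values: {4.02 MHz, 4.38 MHz, 6.9 MHz}.

4.02 MHz, 4.38 MHz, 6.9 MHz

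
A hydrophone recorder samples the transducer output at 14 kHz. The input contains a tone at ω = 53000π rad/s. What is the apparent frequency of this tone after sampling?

ω = 53000π rad/s → f = ω/(2π) = 26500 Hz = 26.5 kHz.
26.5 kHz mod fs = 12.5 kHz.
12.5 kHz > fs/2 = 7 kHz, folds to fs − 12.5 kHz = 1.5 kHz.

1.5 kHz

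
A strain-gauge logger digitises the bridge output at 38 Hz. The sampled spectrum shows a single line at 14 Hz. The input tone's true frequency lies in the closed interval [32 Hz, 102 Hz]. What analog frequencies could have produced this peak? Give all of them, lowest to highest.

52 Hz, 62 Hz, 90 Hz, 100 Hz

Frequencies that alias to 14 Hz are k·fs ± 14 Hz for integer k ≥ 0.
k=0: 14 Hz.
k=1: 24 Hz, 52 Hz.
k=2: 62 Hz, 90 Hz.
k=3: 100 Hz, 128 Hz.
k=4: 138 Hz, 166 Hz.
Within [32 Hz, 102 Hz]: 52 Hz, 62 Hz, 90 Hz, 100 Hz.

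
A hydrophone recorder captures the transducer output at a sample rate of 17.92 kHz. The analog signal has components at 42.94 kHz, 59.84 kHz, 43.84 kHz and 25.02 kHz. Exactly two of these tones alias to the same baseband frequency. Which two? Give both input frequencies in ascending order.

fs/2 = 8.96 kHz.
42.94 kHz mod fs = 7.1 kHz.
7.1 kHz ≤ fs/2 = 8.96 kHz, appears at 7.1 kHz.
59.84 kHz mod fs = 6.08 kHz.
6.08 kHz ≤ fs/2 = 8.96 kHz, appears at 6.08 kHz.
43.84 kHz mod fs = 8 kHz.
8 kHz ≤ fs/2 = 8.96 kHz, appears at 8 kHz.
25.02 kHz mod fs = 7.1 kHz.
7.1 kHz ≤ fs/2 = 8.96 kHz, appears at 7.1 kHz.
25.02 kHz and 42.94 kHz both map to 7.1 kHz.

25.02 kHz, 42.94 kHz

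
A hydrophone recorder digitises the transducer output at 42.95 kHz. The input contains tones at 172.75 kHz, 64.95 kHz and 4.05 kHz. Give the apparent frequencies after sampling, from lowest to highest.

0.95 kHz, 4.05 kHz, 20.95 kHz

fs/2 = 21.475 kHz.
172.75 kHz mod fs = 0.95 kHz.
0.95 kHz ≤ fs/2 = 21.475 kHz, appears at 0.95 kHz.
64.95 kHz mod fs = 22 kHz.
22 kHz > fs/2 = 21.475 kHz, folds to fs − 22 kHz = 20.95 kHz.
4.05 kHz ≤ fs/2 = 21.475 kHz, passes unchanged.
Distinct values: {0.95 kHz, 4.05 kHz, 20.95 kHz}.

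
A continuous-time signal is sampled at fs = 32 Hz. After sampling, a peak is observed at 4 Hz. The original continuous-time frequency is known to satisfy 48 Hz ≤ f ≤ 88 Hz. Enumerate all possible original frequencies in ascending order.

60 Hz, 68 Hz

Frequencies that alias to 4 Hz are k·fs ± 4 Hz for integer k ≥ 0.
k=0: 4 Hz.
k=1: 28 Hz, 36 Hz.
k=2: 60 Hz, 68 Hz.
k=3: 92 Hz, 100 Hz.
Within [48 Hz, 88 Hz]: 60 Hz, 68 Hz.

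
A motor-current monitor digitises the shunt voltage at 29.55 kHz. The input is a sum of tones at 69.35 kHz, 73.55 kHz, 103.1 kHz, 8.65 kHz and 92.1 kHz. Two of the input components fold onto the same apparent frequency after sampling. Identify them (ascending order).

fs/2 = 14.775 kHz.
69.35 kHz mod fs = 10.25 kHz.
10.25 kHz ≤ fs/2 = 14.775 kHz, appears at 10.25 kHz.
73.55 kHz mod fs = 14.45 kHz.
14.45 kHz ≤ fs/2 = 14.775 kHz, appears at 14.45 kHz.
103.1 kHz mod fs = 14.45 kHz.
14.45 kHz ≤ fs/2 = 14.775 kHz, appears at 14.45 kHz.
8.65 kHz ≤ fs/2 = 14.775 kHz, passes unchanged.
92.1 kHz mod fs = 3.45 kHz.
3.45 kHz ≤ fs/2 = 14.775 kHz, appears at 3.45 kHz.
73.55 kHz and 103.1 kHz both map to 14.45 kHz.

73.55 kHz, 103.1 kHz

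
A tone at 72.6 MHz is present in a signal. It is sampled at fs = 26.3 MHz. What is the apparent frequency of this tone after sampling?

72.6 MHz mod fs = 20 MHz.
20 MHz > fs/2 = 13.15 MHz, folds to fs − 20 MHz = 6.3 MHz.

6.3 MHz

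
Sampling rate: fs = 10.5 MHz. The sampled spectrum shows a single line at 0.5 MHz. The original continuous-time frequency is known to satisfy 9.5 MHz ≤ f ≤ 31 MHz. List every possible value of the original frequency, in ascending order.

10 MHz, 11 MHz, 20.5 MHz, 21.5 MHz, 31 MHz

Frequencies that alias to 0.5 MHz are k·fs ± 0.5 MHz for integer k ≥ 0.
k=0: 0.5 MHz.
k=1: 10 MHz, 11 MHz.
k=2: 20.5 MHz, 21.5 MHz.
k=3: 31 MHz, 32 MHz.
k=4: 41.5 MHz, 42.5 MHz.
Within [9.5 MHz, 31 MHz]: 10 MHz, 11 MHz, 20.5 MHz, 21.5 MHz, 31 MHz.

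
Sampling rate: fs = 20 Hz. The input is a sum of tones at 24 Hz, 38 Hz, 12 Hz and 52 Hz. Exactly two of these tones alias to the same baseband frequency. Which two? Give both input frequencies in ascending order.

12 Hz, 52 Hz

fs/2 = 10 Hz.
24 Hz mod fs = 4 Hz.
4 Hz ≤ fs/2 = 10 Hz, appears at 4 Hz.
38 Hz mod fs = 18 Hz.
18 Hz > fs/2 = 10 Hz, folds to fs − 18 Hz = 2 Hz.
12 Hz > fs/2 = 10 Hz, folds to fs − 12 Hz = 8 Hz.
52 Hz mod fs = 12 Hz.
12 Hz > fs/2 = 10 Hz, folds to fs − 12 Hz = 8 Hz.
12 Hz and 52 Hz both map to 8 Hz.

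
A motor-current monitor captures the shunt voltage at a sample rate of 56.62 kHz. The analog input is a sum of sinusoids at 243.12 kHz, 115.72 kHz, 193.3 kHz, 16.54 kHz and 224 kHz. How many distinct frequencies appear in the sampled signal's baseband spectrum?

4

fs/2 = 28.31 kHz.
243.12 kHz mod fs = 16.64 kHz.
16.64 kHz ≤ fs/2 = 28.31 kHz, appears at 16.64 kHz.
115.72 kHz mod fs = 2.48 kHz.
2.48 kHz ≤ fs/2 = 28.31 kHz, appears at 2.48 kHz.
193.3 kHz mod fs = 23.44 kHz.
23.44 kHz ≤ fs/2 = 28.31 kHz, appears at 23.44 kHz.
16.54 kHz ≤ fs/2 = 28.31 kHz, passes unchanged.
224 kHz mod fs = 54.14 kHz.
54.14 kHz > fs/2 = 28.31 kHz, folds to fs − 54.14 kHz = 2.48 kHz.
Distinct values: {2.48 kHz, 16.54 kHz, 16.64 kHz, 23.44 kHz} → 4.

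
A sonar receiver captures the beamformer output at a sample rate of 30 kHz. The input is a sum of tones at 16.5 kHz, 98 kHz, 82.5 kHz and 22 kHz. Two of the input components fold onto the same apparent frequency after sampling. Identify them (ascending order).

fs/2 = 15 kHz.
16.5 kHz > fs/2 = 15 kHz, folds to fs − 16.5 kHz = 13.5 kHz.
98 kHz mod fs = 8 kHz.
8 kHz ≤ fs/2 = 15 kHz, appears at 8 kHz.
82.5 kHz mod fs = 22.5 kHz.
22.5 kHz > fs/2 = 15 kHz, folds to fs − 22.5 kHz = 7.5 kHz.
22 kHz > fs/2 = 15 kHz, folds to fs − 22 kHz = 8 kHz.
22 kHz and 98 kHz both map to 8 kHz.

22 kHz, 98 kHz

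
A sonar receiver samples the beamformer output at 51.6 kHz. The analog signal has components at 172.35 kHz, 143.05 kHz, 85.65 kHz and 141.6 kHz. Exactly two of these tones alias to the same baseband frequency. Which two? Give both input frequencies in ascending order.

fs/2 = 25.8 kHz.
172.35 kHz mod fs = 17.55 kHz.
17.55 kHz ≤ fs/2 = 25.8 kHz, appears at 17.55 kHz.
143.05 kHz mod fs = 39.85 kHz.
39.85 kHz > fs/2 = 25.8 kHz, folds to fs − 39.85 kHz = 11.75 kHz.
85.65 kHz mod fs = 34.05 kHz.
34.05 kHz > fs/2 = 25.8 kHz, folds to fs − 34.05 kHz = 17.55 kHz.
141.6 kHz mod fs = 38.4 kHz.
38.4 kHz > fs/2 = 25.8 kHz, folds to fs − 38.4 kHz = 13.2 kHz.
85.65 kHz and 172.35 kHz both map to 17.55 kHz.

85.65 kHz, 172.35 kHz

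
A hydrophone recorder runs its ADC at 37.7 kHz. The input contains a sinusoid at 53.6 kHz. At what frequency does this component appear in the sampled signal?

53.6 kHz mod fs = 15.9 kHz.
15.9 kHz ≤ fs/2 = 18.85 kHz, appears at 15.9 kHz.

15.9 kHz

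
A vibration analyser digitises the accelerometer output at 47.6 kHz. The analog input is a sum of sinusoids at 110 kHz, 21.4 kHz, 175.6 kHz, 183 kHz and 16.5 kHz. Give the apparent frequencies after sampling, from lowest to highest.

7.4 kHz, 14.8 kHz, 16.5 kHz, 21.4 kHz

fs/2 = 23.8 kHz.
110 kHz mod fs = 14.8 kHz.
14.8 kHz ≤ fs/2 = 23.8 kHz, appears at 14.8 kHz.
21.4 kHz ≤ fs/2 = 23.8 kHz, passes unchanged.
175.6 kHz mod fs = 32.8 kHz.
32.8 kHz > fs/2 = 23.8 kHz, folds to fs − 32.8 kHz = 14.8 kHz.
183 kHz mod fs = 40.2 kHz.
40.2 kHz > fs/2 = 23.8 kHz, folds to fs − 40.2 kHz = 7.4 kHz.
16.5 kHz ≤ fs/2 = 23.8 kHz, passes unchanged.
Distinct values: {7.4 kHz, 14.8 kHz, 16.5 kHz, 21.4 kHz}.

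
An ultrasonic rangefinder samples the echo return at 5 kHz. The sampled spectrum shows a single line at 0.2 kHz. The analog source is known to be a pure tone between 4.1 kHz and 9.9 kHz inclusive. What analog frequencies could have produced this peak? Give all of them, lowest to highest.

Frequencies that alias to 0.2 kHz are k·fs ± 0.2 kHz for integer k ≥ 0.
k=0: 0.2 kHz.
k=1: 4.8 kHz, 5.2 kHz.
k=2: 9.8 kHz, 10.2 kHz.
k=3: 14.8 kHz, 15.2 kHz.
Within [4.1 kHz, 9.9 kHz]: 4.8 kHz, 5.2 kHz, 9.8 kHz.

4.8 kHz, 5.2 kHz, 9.8 kHz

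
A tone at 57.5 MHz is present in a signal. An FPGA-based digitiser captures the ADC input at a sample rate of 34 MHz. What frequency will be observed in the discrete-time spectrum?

10.5 MHz

57.5 MHz mod fs = 23.5 MHz.
23.5 MHz > fs/2 = 17 MHz, folds to fs − 23.5 MHz = 10.5 MHz.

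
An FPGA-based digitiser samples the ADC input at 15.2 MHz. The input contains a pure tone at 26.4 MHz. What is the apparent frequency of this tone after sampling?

26.4 MHz mod fs = 11.2 MHz.
11.2 MHz > fs/2 = 7.6 MHz, folds to fs − 11.2 MHz = 4 MHz.

4 MHz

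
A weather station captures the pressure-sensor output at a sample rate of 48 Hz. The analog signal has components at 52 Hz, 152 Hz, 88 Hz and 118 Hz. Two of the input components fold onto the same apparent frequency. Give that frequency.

fs/2 = 24 Hz.
52 Hz mod fs = 4 Hz.
4 Hz ≤ fs/2 = 24 Hz, appears at 4 Hz.
152 Hz mod fs = 8 Hz.
8 Hz ≤ fs/2 = 24 Hz, appears at 8 Hz.
88 Hz mod fs = 40 Hz.
40 Hz > fs/2 = 24 Hz, folds to fs − 40 Hz = 8 Hz.
118 Hz mod fs = 22 Hz.
22 Hz ≤ fs/2 = 24 Hz, appears at 22 Hz.
88 Hz and 152 Hz both map to 8 Hz.

8 Hz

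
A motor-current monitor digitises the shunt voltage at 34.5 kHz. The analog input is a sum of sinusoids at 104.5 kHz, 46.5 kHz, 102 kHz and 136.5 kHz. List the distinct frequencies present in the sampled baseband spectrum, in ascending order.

fs/2 = 17.25 kHz.
104.5 kHz mod fs = 1 kHz.
1 kHz ≤ fs/2 = 17.25 kHz, appears at 1 kHz.
46.5 kHz mod fs = 12 kHz.
12 kHz ≤ fs/2 = 17.25 kHz, appears at 12 kHz.
102 kHz mod fs = 33 kHz.
33 kHz > fs/2 = 17.25 kHz, folds to fs − 33 kHz = 1.5 kHz.
136.5 kHz mod fs = 33 kHz.
33 kHz > fs/2 = 17.25 kHz, folds to fs − 33 kHz = 1.5 kHz.
Distinct values: {1 kHz, 1.5 kHz, 12 kHz}.

1 kHz, 1.5 kHz, 12 kHz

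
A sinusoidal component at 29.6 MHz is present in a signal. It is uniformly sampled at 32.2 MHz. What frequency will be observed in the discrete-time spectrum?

2.6 MHz

29.6 MHz > fs/2 = 16.1 MHz, folds to fs − 29.6 MHz = 2.6 MHz.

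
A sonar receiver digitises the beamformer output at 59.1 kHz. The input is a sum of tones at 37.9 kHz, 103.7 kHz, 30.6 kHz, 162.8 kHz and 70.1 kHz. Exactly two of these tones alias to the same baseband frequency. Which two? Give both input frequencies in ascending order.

fs/2 = 29.55 kHz.
37.9 kHz > fs/2 = 29.55 kHz, folds to fs − 37.9 kHz = 21.2 kHz.
103.7 kHz mod fs = 44.6 kHz.
44.6 kHz > fs/2 = 29.55 kHz, folds to fs − 44.6 kHz = 14.5 kHz.
30.6 kHz > fs/2 = 29.55 kHz, folds to fs − 30.6 kHz = 28.5 kHz.
162.8 kHz mod fs = 44.6 kHz.
44.6 kHz > fs/2 = 29.55 kHz, folds to fs − 44.6 kHz = 14.5 kHz.
70.1 kHz mod fs = 11 kHz.
11 kHz ≤ fs/2 = 29.55 kHz, appears at 11 kHz.
103.7 kHz and 162.8 kHz both map to 14.5 kHz.

103.7 kHz, 162.8 kHz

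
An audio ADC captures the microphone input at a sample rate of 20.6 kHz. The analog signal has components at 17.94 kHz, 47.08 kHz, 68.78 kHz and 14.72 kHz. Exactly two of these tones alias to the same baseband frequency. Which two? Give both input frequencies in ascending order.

fs/2 = 10.3 kHz.
17.94 kHz > fs/2 = 10.3 kHz, folds to fs − 17.94 kHz = 2.66 kHz.
47.08 kHz mod fs = 5.88 kHz.
5.88 kHz ≤ fs/2 = 10.3 kHz, appears at 5.88 kHz.
68.78 kHz mod fs = 6.98 kHz.
6.98 kHz ≤ fs/2 = 10.3 kHz, appears at 6.98 kHz.
14.72 kHz > fs/2 = 10.3 kHz, folds to fs − 14.72 kHz = 5.88 kHz.
14.72 kHz and 47.08 kHz both map to 5.88 kHz.

14.72 kHz, 47.08 kHz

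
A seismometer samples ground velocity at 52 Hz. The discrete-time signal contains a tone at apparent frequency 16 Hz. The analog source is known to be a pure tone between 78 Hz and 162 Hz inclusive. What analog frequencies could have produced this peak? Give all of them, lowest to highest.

Frequencies that alias to 16 Hz are k·fs ± 16 Hz for integer k ≥ 0.
k=0: 16 Hz.
k=1: 36 Hz, 68 Hz.
k=2: 88 Hz, 120 Hz.
k=3: 140 Hz, 172 Hz.
k=4: 192 Hz, 224 Hz.
Within [78 Hz, 162 Hz]: 88 Hz, 120 Hz, 140 Hz.

88 Hz, 120 Hz, 140 Hz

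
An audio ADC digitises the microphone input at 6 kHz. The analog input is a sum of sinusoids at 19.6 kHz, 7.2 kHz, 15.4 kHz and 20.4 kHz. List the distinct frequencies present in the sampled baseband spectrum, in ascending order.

fs/2 = 3 kHz.
19.6 kHz mod fs = 1.6 kHz.
1.6 kHz ≤ fs/2 = 3 kHz, appears at 1.6 kHz.
7.2 kHz mod fs = 1.2 kHz.
1.2 kHz ≤ fs/2 = 3 kHz, appears at 1.2 kHz.
15.4 kHz mod fs = 3.4 kHz.
3.4 kHz > fs/2 = 3 kHz, folds to fs − 3.4 kHz = 2.6 kHz.
20.4 kHz mod fs = 2.4 kHz.
2.4 kHz ≤ fs/2 = 3 kHz, appears at 2.4 kHz.
Distinct values: {1.2 kHz, 1.6 kHz, 2.4 kHz, 2.6 kHz}.

1.2 kHz, 1.6 kHz, 2.4 kHz, 2.6 kHz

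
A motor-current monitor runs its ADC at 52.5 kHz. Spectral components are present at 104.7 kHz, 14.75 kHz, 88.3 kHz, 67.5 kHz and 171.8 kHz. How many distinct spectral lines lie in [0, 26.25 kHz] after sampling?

fs/2 = 26.25 kHz.
104.7 kHz mod fs = 52.2 kHz.
52.2 kHz > fs/2 = 26.25 kHz, folds to fs − 52.2 kHz = 0.3 kHz.
14.75 kHz ≤ fs/2 = 26.25 kHz, passes unchanged.
88.3 kHz mod fs = 35.8 kHz.
35.8 kHz > fs/2 = 26.25 kHz, folds to fs − 35.8 kHz = 16.7 kHz.
67.5 kHz mod fs = 15 kHz.
15 kHz ≤ fs/2 = 26.25 kHz, appears at 15 kHz.
171.8 kHz mod fs = 14.3 kHz.
14.3 kHz ≤ fs/2 = 26.25 kHz, appears at 14.3 kHz.
Distinct values: {0.3 kHz, 14.3 kHz, 14.75 kHz, 15 kHz, 16.7 kHz} → 5.

5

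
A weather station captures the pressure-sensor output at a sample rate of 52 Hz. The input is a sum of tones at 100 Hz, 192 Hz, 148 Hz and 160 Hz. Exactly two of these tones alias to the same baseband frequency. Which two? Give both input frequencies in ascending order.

100 Hz, 160 Hz

fs/2 = 26 Hz.
100 Hz mod fs = 48 Hz.
48 Hz > fs/2 = 26 Hz, folds to fs − 48 Hz = 4 Hz.
192 Hz mod fs = 36 Hz.
36 Hz > fs/2 = 26 Hz, folds to fs − 36 Hz = 16 Hz.
148 Hz mod fs = 44 Hz.
44 Hz > fs/2 = 26 Hz, folds to fs − 44 Hz = 8 Hz.
160 Hz mod fs = 4 Hz.
4 Hz ≤ fs/2 = 26 Hz, appears at 4 Hz.
100 Hz and 160 Hz both map to 4 Hz.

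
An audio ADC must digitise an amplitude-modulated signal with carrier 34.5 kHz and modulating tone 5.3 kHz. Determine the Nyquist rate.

79.6 kHz

AM sidebands sit at fc ± fm = 29.2 kHz and 39.8 kHz.
Highest-frequency component: 39.8 kHz.
Nyquist rate = 2 × 39.8 kHz = 79.6 kHz.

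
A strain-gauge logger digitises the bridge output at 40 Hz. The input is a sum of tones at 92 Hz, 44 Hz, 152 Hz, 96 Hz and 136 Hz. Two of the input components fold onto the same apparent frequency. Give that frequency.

16 Hz

fs/2 = 20 Hz.
92 Hz mod fs = 12 Hz.
12 Hz ≤ fs/2 = 20 Hz, appears at 12 Hz.
44 Hz mod fs = 4 Hz.
4 Hz ≤ fs/2 = 20 Hz, appears at 4 Hz.
152 Hz mod fs = 32 Hz.
32 Hz > fs/2 = 20 Hz, folds to fs − 32 Hz = 8 Hz.
96 Hz mod fs = 16 Hz.
16 Hz ≤ fs/2 = 20 Hz, appears at 16 Hz.
136 Hz mod fs = 16 Hz.
16 Hz ≤ fs/2 = 20 Hz, appears at 16 Hz.
96 Hz and 136 Hz both map to 16 Hz.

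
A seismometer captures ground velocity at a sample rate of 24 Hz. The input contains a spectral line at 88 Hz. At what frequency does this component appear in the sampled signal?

88 Hz mod fs = 16 Hz.
16 Hz > fs/2 = 12 Hz, folds to fs − 16 Hz = 8 Hz.

8 Hz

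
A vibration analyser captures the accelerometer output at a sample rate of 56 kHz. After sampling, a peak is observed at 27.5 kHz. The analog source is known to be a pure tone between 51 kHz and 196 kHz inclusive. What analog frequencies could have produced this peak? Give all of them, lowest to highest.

Frequencies that alias to 27.5 kHz are k·fs ± 27.5 kHz for integer k ≥ 0.
k=0: 27.5 kHz.
k=1: 28.5 kHz, 83.5 kHz.
k=2: 84.5 kHz, 139.5 kHz.
k=3: 140.5 kHz, 195.5 kHz.
k=4: 196.5 kHz, 251.5 kHz.
Within [51 kHz, 196 kHz]: 83.5 kHz, 84.5 kHz, 139.5 kHz, 140.5 kHz, 195.5 kHz.

83.5 kHz, 84.5 kHz, 139.5 kHz, 140.5 kHz, 195.5 kHz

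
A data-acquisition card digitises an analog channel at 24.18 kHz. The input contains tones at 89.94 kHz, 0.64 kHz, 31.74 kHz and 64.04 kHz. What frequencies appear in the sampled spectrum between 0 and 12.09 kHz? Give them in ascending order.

fs/2 = 12.09 kHz.
89.94 kHz mod fs = 17.4 kHz.
17.4 kHz > fs/2 = 12.09 kHz, folds to fs − 17.4 kHz = 6.78 kHz.
0.64 kHz ≤ fs/2 = 12.09 kHz, passes unchanged.
31.74 kHz mod fs = 7.56 kHz.
7.56 kHz ≤ fs/2 = 12.09 kHz, appears at 7.56 kHz.
64.04 kHz mod fs = 15.68 kHz.
15.68 kHz > fs/2 = 12.09 kHz, folds to fs − 15.68 kHz = 8.5 kHz.
Distinct values: {0.64 kHz, 6.78 kHz, 7.56 kHz, 8.5 kHz}.

0.64 kHz, 6.78 kHz, 7.56 kHz, 8.5 kHz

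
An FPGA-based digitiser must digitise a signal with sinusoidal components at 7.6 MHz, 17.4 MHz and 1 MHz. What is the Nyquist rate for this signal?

Highest-frequency component: 17.4 MHz.
Nyquist rate = 2 × 17.4 MHz = 34.8 MHz.

34.8 MHz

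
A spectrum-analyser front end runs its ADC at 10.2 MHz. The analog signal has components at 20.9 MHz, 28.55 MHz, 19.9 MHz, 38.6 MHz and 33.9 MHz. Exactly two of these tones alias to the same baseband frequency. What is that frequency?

fs/2 = 5.1 MHz.
20.9 MHz mod fs = 0.5 MHz.
0.5 MHz ≤ fs/2 = 5.1 MHz, appears at 0.5 MHz.
28.55 MHz mod fs = 8.15 MHz.
8.15 MHz > fs/2 = 5.1 MHz, folds to fs − 8.15 MHz = 2.05 MHz.
19.9 MHz mod fs = 9.7 MHz.
9.7 MHz > fs/2 = 5.1 MHz, folds to fs − 9.7 MHz = 0.5 MHz.
38.6 MHz mod fs = 8 MHz.
8 MHz > fs/2 = 5.1 MHz, folds to fs − 8 MHz = 2.2 MHz.
33.9 MHz mod fs = 3.3 MHz.
3.3 MHz ≤ fs/2 = 5.1 MHz, appears at 3.3 MHz.
19.9 MHz and 20.9 MHz both map to 0.5 MHz.

0.5 MHz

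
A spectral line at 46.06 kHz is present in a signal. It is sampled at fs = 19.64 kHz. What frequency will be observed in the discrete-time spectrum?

6.78 kHz

46.06 kHz mod fs = 6.78 kHz.
6.78 kHz ≤ fs/2 = 9.82 kHz, appears at 6.78 kHz.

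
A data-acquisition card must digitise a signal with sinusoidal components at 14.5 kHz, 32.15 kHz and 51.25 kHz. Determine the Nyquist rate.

102.5 kHz

Highest-frequency component: 51.25 kHz.
Nyquist rate = 2 × 51.25 kHz = 102.5 kHz.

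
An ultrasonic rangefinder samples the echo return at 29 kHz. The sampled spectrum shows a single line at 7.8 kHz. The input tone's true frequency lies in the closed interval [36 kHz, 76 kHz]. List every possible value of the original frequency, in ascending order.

Frequencies that alias to 7.8 kHz are k·fs ± 7.8 kHz for integer k ≥ 0.
k=0: 7.8 kHz.
k=1: 21.2 kHz, 36.8 kHz.
k=2: 50.2 kHz, 65.8 kHz.
k=3: 79.2 kHz, 94.8 kHz.
Within [36 kHz, 76 kHz]: 36.8 kHz, 50.2 kHz, 65.8 kHz.

36.8 kHz, 50.2 kHz, 65.8 kHz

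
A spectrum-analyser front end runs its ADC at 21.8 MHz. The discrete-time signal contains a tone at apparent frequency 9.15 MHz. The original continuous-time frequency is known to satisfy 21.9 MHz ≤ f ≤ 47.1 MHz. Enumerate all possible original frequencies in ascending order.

30.95 MHz, 34.45 MHz

Frequencies that alias to 9.15 MHz are k·fs ± 9.15 MHz for integer k ≥ 0.
k=0: 9.15 MHz.
k=1: 12.65 MHz, 30.95 MHz.
k=2: 34.45 MHz, 52.75 MHz.
k=3: 56.25 MHz, 74.55 MHz.
Within [21.9 MHz, 47.1 MHz]: 30.95 MHz, 34.45 MHz.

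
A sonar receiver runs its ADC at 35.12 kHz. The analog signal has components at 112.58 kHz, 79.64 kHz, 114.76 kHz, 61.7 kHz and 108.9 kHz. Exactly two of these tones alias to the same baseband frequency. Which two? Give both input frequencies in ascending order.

fs/2 = 17.56 kHz.
112.58 kHz mod fs = 7.22 kHz.
7.22 kHz ≤ fs/2 = 17.56 kHz, appears at 7.22 kHz.
79.64 kHz mod fs = 9.4 kHz.
9.4 kHz ≤ fs/2 = 17.56 kHz, appears at 9.4 kHz.
114.76 kHz mod fs = 9.4 kHz.
9.4 kHz ≤ fs/2 = 17.56 kHz, appears at 9.4 kHz.
61.7 kHz mod fs = 26.58 kHz.
26.58 kHz > fs/2 = 17.56 kHz, folds to fs − 26.58 kHz = 8.54 kHz.
108.9 kHz mod fs = 3.54 kHz.
3.54 kHz ≤ fs/2 = 17.56 kHz, appears at 3.54 kHz.
79.64 kHz and 114.76 kHz both map to 9.4 kHz.

79.64 kHz, 114.76 kHz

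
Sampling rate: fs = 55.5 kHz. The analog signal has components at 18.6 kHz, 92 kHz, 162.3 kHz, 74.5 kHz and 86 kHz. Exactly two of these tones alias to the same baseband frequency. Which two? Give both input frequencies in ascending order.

74.5 kHz, 92 kHz

fs/2 = 27.75 kHz.
18.6 kHz ≤ fs/2 = 27.75 kHz, passes unchanged.
92 kHz mod fs = 36.5 kHz.
36.5 kHz > fs/2 = 27.75 kHz, folds to fs − 36.5 kHz = 19 kHz.
162.3 kHz mod fs = 51.3 kHz.
51.3 kHz > fs/2 = 27.75 kHz, folds to fs − 51.3 kHz = 4.2 kHz.
74.5 kHz mod fs = 19 kHz.
19 kHz ≤ fs/2 = 27.75 kHz, appears at 19 kHz.
86 kHz mod fs = 30.5 kHz.
30.5 kHz > fs/2 = 27.75 kHz, folds to fs − 30.5 kHz = 25 kHz.
74.5 kHz and 92 kHz both map to 19 kHz.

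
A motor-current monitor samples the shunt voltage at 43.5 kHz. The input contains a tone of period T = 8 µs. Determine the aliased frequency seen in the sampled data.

T = 8 µs → f = 1/T = 125 kHz.
125 kHz mod fs = 38 kHz.
38 kHz > fs/2 = 21.75 kHz, folds to fs − 38 kHz = 5.5 kHz.

5.5 kHz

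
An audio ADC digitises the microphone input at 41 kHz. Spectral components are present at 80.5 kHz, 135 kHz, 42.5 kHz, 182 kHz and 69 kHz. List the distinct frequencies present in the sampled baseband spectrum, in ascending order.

fs/2 = 20.5 kHz.
80.5 kHz mod fs = 39.5 kHz.
39.5 kHz > fs/2 = 20.5 kHz, folds to fs − 39.5 kHz = 1.5 kHz.
135 kHz mod fs = 12 kHz.
12 kHz ≤ fs/2 = 20.5 kHz, appears at 12 kHz.
42.5 kHz mod fs = 1.5 kHz.
1.5 kHz ≤ fs/2 = 20.5 kHz, appears at 1.5 kHz.
182 kHz mod fs = 18 kHz.
18 kHz ≤ fs/2 = 20.5 kHz, appears at 18 kHz.
69 kHz mod fs = 28 kHz.
28 kHz > fs/2 = 20.5 kHz, folds to fs − 28 kHz = 13 kHz.
Distinct values: {1.5 kHz, 12 kHz, 13 kHz, 18 kHz}.

1.5 kHz, 12 kHz, 13 kHz, 18 kHz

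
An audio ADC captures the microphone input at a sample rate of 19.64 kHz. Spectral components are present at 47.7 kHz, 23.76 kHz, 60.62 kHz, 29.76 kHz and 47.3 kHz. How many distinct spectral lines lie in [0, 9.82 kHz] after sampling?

5

fs/2 = 9.82 kHz.
47.7 kHz mod fs = 8.42 kHz.
8.42 kHz ≤ fs/2 = 9.82 kHz, appears at 8.42 kHz.
23.76 kHz mod fs = 4.12 kHz.
4.12 kHz ≤ fs/2 = 9.82 kHz, appears at 4.12 kHz.
60.62 kHz mod fs = 1.7 kHz.
1.7 kHz ≤ fs/2 = 9.82 kHz, appears at 1.7 kHz.
29.76 kHz mod fs = 10.12 kHz.
10.12 kHz > fs/2 = 9.82 kHz, folds to fs − 10.12 kHz = 9.52 kHz.
47.3 kHz mod fs = 8.02 kHz.
8.02 kHz ≤ fs/2 = 9.82 kHz, appears at 8.02 kHz.
Distinct values: {1.7 kHz, 4.12 kHz, 8.02 kHz, 8.42 kHz, 9.52 kHz} → 5.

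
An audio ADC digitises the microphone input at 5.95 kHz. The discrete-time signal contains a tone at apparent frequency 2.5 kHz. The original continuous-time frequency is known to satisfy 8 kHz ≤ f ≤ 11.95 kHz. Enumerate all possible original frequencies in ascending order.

Frequencies that alias to 2.5 kHz are k·fs ± 2.5 kHz for integer k ≥ 0.
k=0: 2.5 kHz.
k=1: 3.45 kHz, 8.45 kHz.
k=2: 9.4 kHz, 14.4 kHz.
k=3: 15.35 kHz, 20.35 kHz.
Within [8 kHz, 11.95 kHz]: 8.45 kHz, 9.4 kHz.

8.45 kHz, 9.4 kHz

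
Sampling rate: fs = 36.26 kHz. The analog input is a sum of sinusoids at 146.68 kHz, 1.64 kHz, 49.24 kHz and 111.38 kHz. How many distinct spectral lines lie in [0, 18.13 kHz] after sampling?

fs/2 = 18.13 kHz.
146.68 kHz mod fs = 1.64 kHz.
1.64 kHz ≤ fs/2 = 18.13 kHz, appears at 1.64 kHz.
1.64 kHz ≤ fs/2 = 18.13 kHz, passes unchanged.
49.24 kHz mod fs = 12.98 kHz.
12.98 kHz ≤ fs/2 = 18.13 kHz, appears at 12.98 kHz.
111.38 kHz mod fs = 2.6 kHz.
2.6 kHz ≤ fs/2 = 18.13 kHz, appears at 2.6 kHz.
Distinct values: {1.64 kHz, 2.6 kHz, 12.98 kHz} → 3.

3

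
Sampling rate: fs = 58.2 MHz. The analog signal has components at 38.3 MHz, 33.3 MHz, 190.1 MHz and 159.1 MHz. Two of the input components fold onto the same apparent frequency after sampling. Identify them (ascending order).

fs/2 = 29.1 MHz.
38.3 MHz > fs/2 = 29.1 MHz, folds to fs − 38.3 MHz = 19.9 MHz.
33.3 MHz > fs/2 = 29.1 MHz, folds to fs − 33.3 MHz = 24.9 MHz.
190.1 MHz mod fs = 15.5 MHz.
15.5 MHz ≤ fs/2 = 29.1 MHz, appears at 15.5 MHz.
159.1 MHz mod fs = 42.7 MHz.
42.7 MHz > fs/2 = 29.1 MHz, folds to fs − 42.7 MHz = 15.5 MHz.
159.1 MHz and 190.1 MHz both map to 15.5 MHz.

159.1 MHz, 190.1 MHz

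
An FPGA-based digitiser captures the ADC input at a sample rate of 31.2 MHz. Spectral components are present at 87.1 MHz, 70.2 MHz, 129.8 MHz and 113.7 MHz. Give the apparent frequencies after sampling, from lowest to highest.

fs/2 = 15.6 MHz.
87.1 MHz mod fs = 24.7 MHz.
24.7 MHz > fs/2 = 15.6 MHz, folds to fs − 24.7 MHz = 6.5 MHz.
70.2 MHz mod fs = 7.8 MHz.
7.8 MHz ≤ fs/2 = 15.6 MHz, appears at 7.8 MHz.
129.8 MHz mod fs = 5 MHz.
5 MHz ≤ fs/2 = 15.6 MHz, appears at 5 MHz.
113.7 MHz mod fs = 20.1 MHz.
20.1 MHz > fs/2 = 15.6 MHz, folds to fs − 20.1 MHz = 11.1 MHz.
Distinct values: {5 MHz, 6.5 MHz, 7.8 MHz, 11.1 MHz}.

5 MHz, 6.5 MHz, 7.8 MHz, 11.1 MHz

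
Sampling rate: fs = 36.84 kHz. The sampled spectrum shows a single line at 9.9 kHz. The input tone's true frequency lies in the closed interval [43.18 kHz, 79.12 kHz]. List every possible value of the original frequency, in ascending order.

Frequencies that alias to 9.9 kHz are k·fs ± 9.9 kHz for integer k ≥ 0.
k=0: 9.9 kHz.
k=1: 26.94 kHz, 46.74 kHz.
k=2: 63.78 kHz, 83.58 kHz.
k=3: 100.62 kHz, 120.42 kHz.
Within [43.18 kHz, 79.12 kHz]: 46.74 kHz, 63.78 kHz.

46.74 kHz, 63.78 kHz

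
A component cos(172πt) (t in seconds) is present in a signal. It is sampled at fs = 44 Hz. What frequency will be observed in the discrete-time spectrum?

2 Hz

ω = 172π rad/s → f = ω/(2π) = 86 Hz.
86 Hz mod fs = 42 Hz.
42 Hz > fs/2 = 22 Hz, folds to fs − 42 Hz = 2 Hz.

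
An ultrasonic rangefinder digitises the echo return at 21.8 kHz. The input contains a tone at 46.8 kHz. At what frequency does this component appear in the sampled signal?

46.8 kHz mod fs = 3.2 kHz.
3.2 kHz ≤ fs/2 = 10.9 kHz, appears at 3.2 kHz.

3.2 kHz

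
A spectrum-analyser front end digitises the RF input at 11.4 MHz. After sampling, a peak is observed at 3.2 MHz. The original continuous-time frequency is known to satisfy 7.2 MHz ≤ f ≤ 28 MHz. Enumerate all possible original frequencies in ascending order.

Frequencies that alias to 3.2 MHz are k·fs ± 3.2 MHz for integer k ≥ 0.
k=0: 3.2 MHz.
k=1: 8.2 MHz, 14.6 MHz.
k=2: 19.6 MHz, 26 MHz.
k=3: 31 MHz, 37.4 MHz.
Within [7.2 MHz, 28 MHz]: 8.2 MHz, 14.6 MHz, 19.6 MHz, 26 MHz.

8.2 MHz, 14.6 MHz, 19.6 MHz, 26 MHz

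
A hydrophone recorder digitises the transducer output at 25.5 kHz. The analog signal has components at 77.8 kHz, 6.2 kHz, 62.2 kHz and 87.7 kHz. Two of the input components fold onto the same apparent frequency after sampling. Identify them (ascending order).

fs/2 = 12.75 kHz.
77.8 kHz mod fs = 1.3 kHz.
1.3 kHz ≤ fs/2 = 12.75 kHz, appears at 1.3 kHz.
6.2 kHz ≤ fs/2 = 12.75 kHz, passes unchanged.
62.2 kHz mod fs = 11.2 kHz.
11.2 kHz ≤ fs/2 = 12.75 kHz, appears at 11.2 kHz.
87.7 kHz mod fs = 11.2 kHz.
11.2 kHz ≤ fs/2 = 12.75 kHz, appears at 11.2 kHz.
62.2 kHz and 87.7 kHz both map to 11.2 kHz.

62.2 kHz, 87.7 kHz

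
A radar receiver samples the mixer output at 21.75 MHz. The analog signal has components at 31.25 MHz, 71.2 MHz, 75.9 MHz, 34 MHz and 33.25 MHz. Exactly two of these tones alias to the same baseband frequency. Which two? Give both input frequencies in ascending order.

31.25 MHz, 34 MHz

fs/2 = 10.875 MHz.
31.25 MHz mod fs = 9.5 MHz.
9.5 MHz ≤ fs/2 = 10.875 MHz, appears at 9.5 MHz.
71.2 MHz mod fs = 5.95 MHz.
5.95 MHz ≤ fs/2 = 10.875 MHz, appears at 5.95 MHz.
75.9 MHz mod fs = 10.65 MHz.
10.65 MHz ≤ fs/2 = 10.875 MHz, appears at 10.65 MHz.
34 MHz mod fs = 12.25 MHz.
12.25 MHz > fs/2 = 10.875 MHz, folds to fs − 12.25 MHz = 9.5 MHz.
33.25 MHz mod fs = 11.5 MHz.
11.5 MHz > fs/2 = 10.875 MHz, folds to fs − 11.5 MHz = 10.25 MHz.
31.25 MHz and 34 MHz both map to 9.5 MHz.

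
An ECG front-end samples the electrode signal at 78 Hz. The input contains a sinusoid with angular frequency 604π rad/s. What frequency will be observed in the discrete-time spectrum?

ω = 604π rad/s → f = ω/(2π) = 302 Hz.
302 Hz mod fs = 68 Hz.
68 Hz > fs/2 = 39 Hz, folds to fs − 68 Hz = 10 Hz.

10 Hz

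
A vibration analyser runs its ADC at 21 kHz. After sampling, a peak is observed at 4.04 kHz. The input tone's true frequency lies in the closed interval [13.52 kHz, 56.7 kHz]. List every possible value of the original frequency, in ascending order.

16.96 kHz, 25.04 kHz, 37.96 kHz, 46.04 kHz

Frequencies that alias to 4.04 kHz are k·fs ± 4.04 kHz for integer k ≥ 0.
k=0: 4.04 kHz.
k=1: 16.96 kHz, 25.04 kHz.
k=2: 37.96 kHz, 46.04 kHz.
k=3: 58.96 kHz, 67.04 kHz.
Within [13.52 kHz, 56.7 kHz]: 16.96 kHz, 25.04 kHz, 37.96 kHz, 46.04 kHz.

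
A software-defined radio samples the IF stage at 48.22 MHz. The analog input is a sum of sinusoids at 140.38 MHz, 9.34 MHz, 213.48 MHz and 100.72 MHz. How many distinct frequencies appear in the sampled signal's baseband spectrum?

fs/2 = 24.11 MHz.
140.38 MHz mod fs = 43.94 MHz.
43.94 MHz > fs/2 = 24.11 MHz, folds to fs − 43.94 MHz = 4.28 MHz.
9.34 MHz ≤ fs/2 = 24.11 MHz, passes unchanged.
213.48 MHz mod fs = 20.6 MHz.
20.6 MHz ≤ fs/2 = 24.11 MHz, appears at 20.6 MHz.
100.72 MHz mod fs = 4.28 MHz.
4.28 MHz ≤ fs/2 = 24.11 MHz, appears at 4.28 MHz.
Distinct values: {4.28 MHz, 9.34 MHz, 20.6 MHz} → 3.

3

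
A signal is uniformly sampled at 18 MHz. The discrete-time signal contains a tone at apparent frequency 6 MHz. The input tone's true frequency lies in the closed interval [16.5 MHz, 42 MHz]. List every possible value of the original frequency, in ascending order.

Frequencies that alias to 6 MHz are k·fs ± 6 MHz for integer k ≥ 0.
k=0: 6 MHz.
k=1: 12 MHz, 24 MHz.
k=2: 30 MHz, 42 MHz.
k=3: 48 MHz, 60 MHz.
Within [16.5 MHz, 42 MHz]: 24 MHz, 30 MHz, 42 MHz.

24 MHz, 30 MHz, 42 MHz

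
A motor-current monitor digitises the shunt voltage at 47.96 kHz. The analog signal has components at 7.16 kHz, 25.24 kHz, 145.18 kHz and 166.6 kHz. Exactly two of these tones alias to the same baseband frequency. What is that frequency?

22.72 kHz

fs/2 = 23.98 kHz.
7.16 kHz ≤ fs/2 = 23.98 kHz, passes unchanged.
25.24 kHz > fs/2 = 23.98 kHz, folds to fs − 25.24 kHz = 22.72 kHz.
145.18 kHz mod fs = 1.3 kHz.
1.3 kHz ≤ fs/2 = 23.98 kHz, appears at 1.3 kHz.
166.6 kHz mod fs = 22.72 kHz.
22.72 kHz ≤ fs/2 = 23.98 kHz, appears at 22.72 kHz.
25.24 kHz and 166.6 kHz both map to 22.72 kHz.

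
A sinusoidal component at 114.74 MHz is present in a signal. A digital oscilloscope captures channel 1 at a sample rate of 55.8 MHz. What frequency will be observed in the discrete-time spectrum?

114.74 MHz mod fs = 3.14 MHz.
3.14 MHz ≤ fs/2 = 27.9 MHz, appears at 3.14 MHz.

3.14 MHz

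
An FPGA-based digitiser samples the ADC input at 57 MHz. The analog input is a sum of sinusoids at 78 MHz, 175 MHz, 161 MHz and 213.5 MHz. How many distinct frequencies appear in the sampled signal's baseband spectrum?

4

fs/2 = 28.5 MHz.
78 MHz mod fs = 21 MHz.
21 MHz ≤ fs/2 = 28.5 MHz, appears at 21 MHz.
175 MHz mod fs = 4 MHz.
4 MHz ≤ fs/2 = 28.5 MHz, appears at 4 MHz.
161 MHz mod fs = 47 MHz.
47 MHz > fs/2 = 28.5 MHz, folds to fs − 47 MHz = 10 MHz.
213.5 MHz mod fs = 42.5 MHz.
42.5 MHz > fs/2 = 28.5 MHz, folds to fs − 42.5 MHz = 14.5 MHz.
Distinct values: {4 MHz, 10 MHz, 14.5 MHz, 21 MHz} → 4.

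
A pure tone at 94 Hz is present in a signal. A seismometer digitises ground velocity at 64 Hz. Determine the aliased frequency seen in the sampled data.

94 Hz mod fs = 30 Hz.
30 Hz ≤ fs/2 = 32 Hz, appears at 30 Hz.

30 Hz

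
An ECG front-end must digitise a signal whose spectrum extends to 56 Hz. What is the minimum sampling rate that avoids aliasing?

Nyquist rate = 2 × 56 Hz = 112 Hz.

112 Hz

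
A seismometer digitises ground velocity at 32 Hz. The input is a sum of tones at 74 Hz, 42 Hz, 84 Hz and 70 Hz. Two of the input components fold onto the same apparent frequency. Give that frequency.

fs/2 = 16 Hz.
74 Hz mod fs = 10 Hz.
10 Hz ≤ fs/2 = 16 Hz, appears at 10 Hz.
42 Hz mod fs = 10 Hz.
10 Hz ≤ fs/2 = 16 Hz, appears at 10 Hz.
84 Hz mod fs = 20 Hz.
20 Hz > fs/2 = 16 Hz, folds to fs − 20 Hz = 12 Hz.
70 Hz mod fs = 6 Hz.
6 Hz ≤ fs/2 = 16 Hz, appears at 6 Hz.
42 Hz and 74 Hz both map to 10 Hz.

10 Hz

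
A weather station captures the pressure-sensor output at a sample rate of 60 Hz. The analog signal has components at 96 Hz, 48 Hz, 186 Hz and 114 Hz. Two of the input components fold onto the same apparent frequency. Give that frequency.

6 Hz

fs/2 = 30 Hz.
96 Hz mod fs = 36 Hz.
36 Hz > fs/2 = 30 Hz, folds to fs − 36 Hz = 24 Hz.
48 Hz > fs/2 = 30 Hz, folds to fs − 48 Hz = 12 Hz.
186 Hz mod fs = 6 Hz.
6 Hz ≤ fs/2 = 30 Hz, appears at 6 Hz.
114 Hz mod fs = 54 Hz.
54 Hz > fs/2 = 30 Hz, folds to fs − 54 Hz = 6 Hz.
114 Hz and 186 Hz both map to 6 Hz.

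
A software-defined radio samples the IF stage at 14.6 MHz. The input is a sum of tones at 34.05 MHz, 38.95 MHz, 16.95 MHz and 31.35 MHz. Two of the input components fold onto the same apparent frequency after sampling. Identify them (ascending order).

34.05 MHz, 38.95 MHz

fs/2 = 7.3 MHz.
34.05 MHz mod fs = 4.85 MHz.
4.85 MHz ≤ fs/2 = 7.3 MHz, appears at 4.85 MHz.
38.95 MHz mod fs = 9.75 MHz.
9.75 MHz > fs/2 = 7.3 MHz, folds to fs − 9.75 MHz = 4.85 MHz.
16.95 MHz mod fs = 2.35 MHz.
2.35 MHz ≤ fs/2 = 7.3 MHz, appears at 2.35 MHz.
31.35 MHz mod fs = 2.15 MHz.
2.15 MHz ≤ fs/2 = 7.3 MHz, appears at 2.15 MHz.
34.05 MHz and 38.95 MHz both map to 4.85 MHz.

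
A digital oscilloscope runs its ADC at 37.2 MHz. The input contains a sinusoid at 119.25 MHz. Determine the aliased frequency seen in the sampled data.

119.25 MHz mod fs = 7.65 MHz.
7.65 MHz ≤ fs/2 = 18.6 MHz, appears at 7.65 MHz.

7.65 MHz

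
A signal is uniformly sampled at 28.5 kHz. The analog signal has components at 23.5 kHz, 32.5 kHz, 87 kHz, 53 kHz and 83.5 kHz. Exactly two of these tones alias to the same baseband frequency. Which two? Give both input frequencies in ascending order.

32.5 kHz, 53 kHz

fs/2 = 14.25 kHz.
23.5 kHz > fs/2 = 14.25 kHz, folds to fs − 23.5 kHz = 5 kHz.
32.5 kHz mod fs = 4 kHz.
4 kHz ≤ fs/2 = 14.25 kHz, appears at 4 kHz.
87 kHz mod fs = 1.5 kHz.
1.5 kHz ≤ fs/2 = 14.25 kHz, appears at 1.5 kHz.
53 kHz mod fs = 24.5 kHz.
24.5 kHz > fs/2 = 14.25 kHz, folds to fs − 24.5 kHz = 4 kHz.
83.5 kHz mod fs = 26.5 kHz.
26.5 kHz > fs/2 = 14.25 kHz, folds to fs − 26.5 kHz = 2 kHz.
32.5 kHz and 53 kHz both map to 4 kHz.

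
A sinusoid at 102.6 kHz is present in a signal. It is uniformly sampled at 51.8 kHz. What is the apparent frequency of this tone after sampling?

102.6 kHz mod fs = 50.8 kHz.
50.8 kHz > fs/2 = 25.9 kHz, folds to fs − 50.8 kHz = 1 kHz.

1 kHz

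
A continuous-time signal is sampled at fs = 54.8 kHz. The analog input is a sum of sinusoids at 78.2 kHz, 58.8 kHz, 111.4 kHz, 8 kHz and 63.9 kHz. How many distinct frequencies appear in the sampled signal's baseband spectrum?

fs/2 = 27.4 kHz.
78.2 kHz mod fs = 23.4 kHz.
23.4 kHz ≤ fs/2 = 27.4 kHz, appears at 23.4 kHz.
58.8 kHz mod fs = 4 kHz.
4 kHz ≤ fs/2 = 27.4 kHz, appears at 4 kHz.
111.4 kHz mod fs = 1.8 kHz.
1.8 kHz ≤ fs/2 = 27.4 kHz, appears at 1.8 kHz.
8 kHz ≤ fs/2 = 27.4 kHz, passes unchanged.
63.9 kHz mod fs = 9.1 kHz.
9.1 kHz ≤ fs/2 = 27.4 kHz, appears at 9.1 kHz.
Distinct values: {1.8 kHz, 4 kHz, 8 kHz, 9.1 kHz, 23.4 kHz} → 5.

5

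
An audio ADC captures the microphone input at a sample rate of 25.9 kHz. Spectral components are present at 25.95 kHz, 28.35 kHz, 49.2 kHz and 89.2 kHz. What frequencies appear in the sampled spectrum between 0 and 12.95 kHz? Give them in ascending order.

fs/2 = 12.95 kHz.
25.95 kHz mod fs = 0.05 kHz.
0.05 kHz ≤ fs/2 = 12.95 kHz, appears at 0.05 kHz.
28.35 kHz mod fs = 2.45 kHz.
2.45 kHz ≤ fs/2 = 12.95 kHz, appears at 2.45 kHz.
49.2 kHz mod fs = 23.3 kHz.
23.3 kHz > fs/2 = 12.95 kHz, folds to fs − 23.3 kHz = 2.6 kHz.
89.2 kHz mod fs = 11.5 kHz.
11.5 kHz ≤ fs/2 = 12.95 kHz, appears at 11.5 kHz.
Distinct values: {0.05 kHz, 2.45 kHz, 2.6 kHz, 11.5 kHz}.

0.05 kHz, 2.45 kHz, 2.6 kHz, 11.5 kHz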